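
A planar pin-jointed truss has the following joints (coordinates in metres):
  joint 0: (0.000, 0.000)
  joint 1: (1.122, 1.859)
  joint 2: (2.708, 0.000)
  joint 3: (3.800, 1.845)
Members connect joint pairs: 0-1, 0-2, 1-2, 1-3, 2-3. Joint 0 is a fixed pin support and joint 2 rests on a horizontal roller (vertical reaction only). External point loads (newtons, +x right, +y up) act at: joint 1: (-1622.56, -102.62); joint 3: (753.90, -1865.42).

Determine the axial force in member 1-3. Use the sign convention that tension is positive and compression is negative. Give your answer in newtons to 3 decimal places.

1852.280

N=4 nodes, M=5 members, R=3 reactions → 2N=8, M+R=8
member 0 (0-1): L=2.1714, (cx,cy)=(0.5167,0.8561)
member 1 (0-2): L=2.7080, (cx,cy)=(1.0000,0.0000)
member 2 (1-2): L=2.4436, (cx,cy)=(0.6490,-0.7608)
member 3 (1-3): L=2.6780, (cx,cy)=(1.0000,-0.0052)
member 4 (2-3): L=2.1439, (cx,cy)=(0.5093,0.8606)
solve A·x = −loads:
  F[0-1] = +107.3517 N (tension)
  F[0-2] = -924.1318 N (compression)
  F[1-2] = -268.4331 N (compression)
  F[1-3] = +1852.2801 N (tension)
  F[2-3] = -2156.4189 N (compression)
  Rx@0 = +868.6600 N
  Ry@0 = -91.9091 N
  Ry@2 = +2059.9491 N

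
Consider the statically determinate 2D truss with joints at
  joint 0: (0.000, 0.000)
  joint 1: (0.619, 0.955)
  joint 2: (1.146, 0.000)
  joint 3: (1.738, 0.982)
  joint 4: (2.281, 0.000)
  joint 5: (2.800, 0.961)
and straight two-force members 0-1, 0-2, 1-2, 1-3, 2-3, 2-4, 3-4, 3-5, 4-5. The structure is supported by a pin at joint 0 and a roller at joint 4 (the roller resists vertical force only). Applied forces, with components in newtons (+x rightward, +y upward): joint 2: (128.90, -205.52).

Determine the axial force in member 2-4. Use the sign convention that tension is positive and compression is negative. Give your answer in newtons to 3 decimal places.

57.095

N=6 nodes, M=9 members, R=3 reactions → 2N=12, M+R=12
member 0 (0-1): L=1.1381, (cx,cy)=(0.5439,0.8391)
member 1 (0-2): L=1.1460, (cx,cy)=(1.0000,0.0000)
member 2 (1-2): L=1.0908, (cx,cy)=(0.4832,-0.8755)
member 3 (1-3): L=1.1193, (cx,cy)=(0.9997,0.0241)
member 4 (2-3): L=1.1466, (cx,cy)=(0.5163,0.8564)
member 5 (2-4): L=1.1350, (cx,cy)=(1.0000,0.0000)
member 6 (3-4): L=1.1221, (cx,cy)=(0.4839,-0.8751)
member 7 (3-5): L=1.0622, (cx,cy)=(0.9998,-0.0198)
member 8 (4-5): L=1.0922, (cx,cy)=(0.4752,0.8799)
solve A·x = −loads:
  F[0-1] = -121.8673 N (compression)
  F[0-2] = +195.1845 N (tension)
  F[1-2] = +113.4644 N (tension)
  F[1-3] = -121.1401 N (compression)
  F[2-3] = +123.9794 N (tension)
  F[2-4] = +57.0955 N (tension)
  F[3-4] = -117.9898 N (compression)
  F[3-5] = -0.0000 N (compression)
  F[4-5] = +0.0000 N (tension)
  Rx@0 = -128.9000 N
  Ry@0 = +102.2644 N
  Ry@4 = +103.2556 N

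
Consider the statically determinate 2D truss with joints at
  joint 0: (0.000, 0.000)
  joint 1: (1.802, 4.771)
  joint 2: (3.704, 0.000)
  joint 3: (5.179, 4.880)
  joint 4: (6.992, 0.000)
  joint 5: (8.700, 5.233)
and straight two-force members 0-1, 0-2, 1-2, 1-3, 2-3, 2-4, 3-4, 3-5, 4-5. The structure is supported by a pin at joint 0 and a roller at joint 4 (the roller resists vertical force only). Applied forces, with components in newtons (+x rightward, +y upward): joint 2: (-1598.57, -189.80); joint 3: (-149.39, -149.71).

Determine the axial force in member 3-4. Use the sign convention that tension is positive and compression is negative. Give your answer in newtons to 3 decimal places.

-114.329

N=6 nodes, M=9 members, R=3 reactions → 2N=12, M+R=12
member 0 (0-1): L=5.1000, (cx,cy)=(0.3533,0.9355)
member 1 (0-2): L=3.7040, (cx,cy)=(1.0000,0.0000)
member 2 (1-2): L=5.1362, (cx,cy)=(0.3703,-0.9289)
member 3 (1-3): L=3.3788, (cx,cy)=(0.9995,0.0323)
member 4 (2-3): L=5.0980, (cx,cy)=(0.2893,0.9572)
member 5 (2-4): L=3.2880, (cx,cy)=(1.0000,0.0000)
member 6 (3-4): L=5.2059, (cx,cy)=(0.3483,-0.9374)
member 7 (3-5): L=3.5387, (cx,cy)=(0.9950,0.0998)
member 8 (4-5): L=5.5047, (cx,cy)=(0.3103,0.9506)
solve A·x = −loads:
  F[0-1] = -248.3583 N (compression)
  F[0-2] = -1660.2061 N (compression)
  F[1-2] = +243.9324 N (tension)
  F[1-3] = -178.1788 N (compression)
  F[2-3] = -38.4341 N (compression)
  F[2-4] = +39.8160 N (tension)
  F[3-4] = -114.3288 N (compression)
  F[3-5] = -0.0000 N (compression)
  F[4-5] = -0.0000 N (compression)
  Rx@0 = +1747.9600 N
  Ry@0 = +232.3384 N
  Ry@4 = +107.1716 N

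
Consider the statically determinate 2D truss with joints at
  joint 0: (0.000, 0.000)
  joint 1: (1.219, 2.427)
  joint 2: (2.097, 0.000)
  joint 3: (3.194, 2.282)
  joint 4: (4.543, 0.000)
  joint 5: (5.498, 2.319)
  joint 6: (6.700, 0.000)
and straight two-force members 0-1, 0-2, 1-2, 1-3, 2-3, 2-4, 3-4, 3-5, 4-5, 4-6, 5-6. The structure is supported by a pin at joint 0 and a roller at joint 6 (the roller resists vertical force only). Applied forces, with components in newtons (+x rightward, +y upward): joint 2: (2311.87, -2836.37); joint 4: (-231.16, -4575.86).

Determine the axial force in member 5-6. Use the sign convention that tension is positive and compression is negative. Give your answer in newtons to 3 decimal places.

-4494.638

N=7 nodes, M=11 members, R=3 reactions → 2N=14, M+R=14
member 0 (0-1): L=2.7159, (cx,cy)=(0.4488,0.8936)
member 1 (0-2): L=2.0970, (cx,cy)=(1.0000,0.0000)
member 2 (1-2): L=2.5809, (cx,cy)=(0.3402,-0.9404)
member 3 (1-3): L=1.9803, (cx,cy)=(0.9973,-0.0732)
member 4 (2-3): L=2.5320, (cx,cy)=(0.4333,0.9013)
member 5 (2-4): L=2.4460, (cx,cy)=(1.0000,0.0000)
member 6 (3-4): L=2.6509, (cx,cy)=(0.5089,-0.8608)
member 7 (3-5): L=2.3043, (cx,cy)=(0.9999,0.0161)
member 8 (4-5): L=2.5079, (cx,cy)=(0.3808,0.9247)
member 9 (4-6): L=2.1570, (cx,cy)=(1.0000,0.0000)
member 10 (5-6): L=2.6120, (cx,cy)=(0.4602,-0.8878)
solve A·x = −loads:
  F[0-1] = -3829.1430 N (compression)
  F[0-2] = +3799.3555 N (tension)
  F[1-2] = +3875.9352 N (tension)
  F[1-3] = -3045.3631 N (compression)
  F[2-3] = -896.9516 N (compression)
  F[2-4] = +3194.6396 N (tension)
  F[3-4] = +610.3476 N (tension)
  F[3-5] = -3736.8761 N (compression)
  F[4-5] = +4380.4681 N (tension)
  F[4-6] = +2068.3563 N (tension)
  F[5-6] = -4494.6380 N (compression)
  Rx@0 = -2080.7100 N
  Ry@0 = +3421.7823 N
  Ry@6 = +3990.4477 N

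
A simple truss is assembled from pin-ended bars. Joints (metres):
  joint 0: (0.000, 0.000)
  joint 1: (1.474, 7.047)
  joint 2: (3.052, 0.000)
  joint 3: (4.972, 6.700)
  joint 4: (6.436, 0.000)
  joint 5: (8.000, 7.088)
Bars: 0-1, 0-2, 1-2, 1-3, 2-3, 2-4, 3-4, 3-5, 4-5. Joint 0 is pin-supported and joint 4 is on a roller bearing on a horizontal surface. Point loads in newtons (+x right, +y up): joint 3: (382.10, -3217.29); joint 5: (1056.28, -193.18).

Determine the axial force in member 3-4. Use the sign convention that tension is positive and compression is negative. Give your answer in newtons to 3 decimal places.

-4041.711

N=6 nodes, M=9 members, R=3 reactions → 2N=12, M+R=12
member 0 (0-1): L=7.1995, (cx,cy)=(0.2047,0.9788)
member 1 (0-2): L=3.0520, (cx,cy)=(1.0000,0.0000)
member 2 (1-2): L=7.2215, (cx,cy)=(0.2185,-0.9758)
member 3 (1-3): L=3.5152, (cx,cy)=(0.9951,-0.0987)
member 4 (2-3): L=6.9697, (cx,cy)=(0.2755,0.9613)
member 5 (2-4): L=3.3840, (cx,cy)=(1.0000,0.0000)
member 6 (3-4): L=6.8581, (cx,cy)=(0.2135,-0.9769)
member 7 (3-5): L=3.0528, (cx,cy)=(0.9919,0.1271)
member 8 (4-5): L=7.2585, (cx,cy)=(0.2155,0.9765)
solve A·x = −loads:
  F[0-1] = +895.1272 N (tension)
  F[0-2] = +1255.1150 N (tension)
  F[1-2] = -937.3146 N (compression)
  F[1-3] = +389.9859 N (tension)
  F[2-3] = +951.4788 N (tension)
  F[2-4] = +788.1865 N (tension)
  F[3-4] = -4041.7114 N (compression)
  F[3-5] = +1140.1270 N (tension)
  F[4-5] = -346.2208 N (compression)
  Rx@0 = -1438.3800 N
  Ry@0 = -876.1659 N
  Ry@4 = +4286.6359 N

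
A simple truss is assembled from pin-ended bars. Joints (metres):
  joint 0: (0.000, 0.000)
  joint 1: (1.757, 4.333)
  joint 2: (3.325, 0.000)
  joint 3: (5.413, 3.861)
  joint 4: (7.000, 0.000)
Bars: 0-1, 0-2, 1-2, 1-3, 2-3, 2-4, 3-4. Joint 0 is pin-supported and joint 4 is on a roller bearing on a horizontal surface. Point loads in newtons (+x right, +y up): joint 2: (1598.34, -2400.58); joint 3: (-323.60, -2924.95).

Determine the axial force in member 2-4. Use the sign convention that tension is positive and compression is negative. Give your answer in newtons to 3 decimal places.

N=5 nodes, M=7 members, R=3 reactions → 2N=10, M+R=10
member 0 (0-1): L=4.6757, (cx,cy)=(0.3758,0.9267)
member 1 (0-2): L=3.3250, (cx,cy)=(1.0000,0.0000)
member 2 (1-2): L=4.6080, (cx,cy)=(0.3403,-0.9403)
member 3 (1-3): L=3.6863, (cx,cy)=(0.9918,-0.1280)
member 4 (2-3): L=4.3894, (cx,cy)=(0.4757,0.8796)
member 5 (2-4): L=3.6750, (cx,cy)=(1.0000,0.0000)
member 6 (3-4): L=4.1744, (cx,cy)=(0.3802,-0.9249)
solve A·x = −loads:
  F[0-1] = -2268.1513 N (compression)
  F[0-2] = +2127.0537 N (tension)
  F[1-2] = +2467.6183 N (tension)
  F[1-3] = -1706.0347 N (compression)
  F[2-3] = +91.1969 N (tension)
  F[2-4] = +1325.0110 N (tension)
  F[3-4] = -3485.2990 N (compression)
  Rx@0 = -1274.7400 N
  Ry@0 = +2101.9210 N
  Ry@4 = +3223.6090 N

1325.011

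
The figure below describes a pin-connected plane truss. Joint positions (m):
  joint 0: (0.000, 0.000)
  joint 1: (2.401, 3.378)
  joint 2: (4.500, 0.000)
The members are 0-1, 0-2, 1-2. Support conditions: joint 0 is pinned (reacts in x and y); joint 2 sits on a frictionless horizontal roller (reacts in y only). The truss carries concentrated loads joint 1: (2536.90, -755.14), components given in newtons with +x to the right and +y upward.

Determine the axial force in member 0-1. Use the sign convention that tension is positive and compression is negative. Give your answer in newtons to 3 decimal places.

N=3 nodes, M=3 members, R=3 reactions → 2N=6, M+R=6
member 0 (0-1): L=4.1444, (cx,cy)=(0.5793,0.8151)
member 1 (0-2): L=4.5000, (cx,cy)=(1.0000,0.0000)
member 2 (1-2): L=3.9770, (cx,cy)=(0.5278,-0.8494)
solve A·x = −loads:
  F[0-1] = +1904.2633 N (tension)
  F[0-2] = +1433.6800 N (tension)
  F[1-2] = -2716.4238 N (compression)
  Rx@0 = -2536.9000 N
  Ry@0 = -1552.1354 N
  Ry@2 = +2307.2754 N

1904.263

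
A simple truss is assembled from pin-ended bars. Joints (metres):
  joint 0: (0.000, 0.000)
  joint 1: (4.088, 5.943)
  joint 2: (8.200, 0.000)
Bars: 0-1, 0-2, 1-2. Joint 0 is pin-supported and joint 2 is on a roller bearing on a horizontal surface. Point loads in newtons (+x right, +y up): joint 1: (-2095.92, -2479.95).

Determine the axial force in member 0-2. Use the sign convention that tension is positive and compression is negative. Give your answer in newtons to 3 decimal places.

N=3 nodes, M=3 members, R=3 reactions → 2N=6, M+R=6
member 0 (0-1): L=7.2133, (cx,cy)=(0.5667,0.8239)
member 1 (0-2): L=8.2000, (cx,cy)=(1.0000,0.0000)
member 2 (1-2): L=7.2269, (cx,cy)=(0.5690,-0.8223)
solve A·x = −loads:
  F[0-1] = -3353.1180 N (compression)
  F[0-2] = -195.5916 N (compression)
  F[1-2] = +343.7541 N (tension)
  Rx@0 = +2095.9200 N
  Ry@0 = +2762.6350 N
  Ry@2 = -282.6850 N

-195.592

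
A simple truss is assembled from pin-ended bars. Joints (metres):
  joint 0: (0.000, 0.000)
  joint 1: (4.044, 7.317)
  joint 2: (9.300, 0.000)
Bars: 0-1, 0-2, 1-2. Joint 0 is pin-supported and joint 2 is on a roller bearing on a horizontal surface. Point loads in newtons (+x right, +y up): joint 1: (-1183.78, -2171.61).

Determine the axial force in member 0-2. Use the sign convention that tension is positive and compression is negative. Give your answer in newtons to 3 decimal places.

9.290

N=3 nodes, M=3 members, R=3 reactions → 2N=6, M+R=6
member 0 (0-1): L=8.3602, (cx,cy)=(0.4837,0.8752)
member 1 (0-2): L=9.3000, (cx,cy)=(1.0000,0.0000)
member 2 (1-2): L=9.0091, (cx,cy)=(0.5834,-0.8122)
solve A·x = −loads:
  F[0-1] = -2466.4355 N (compression)
  F[0-2] = +9.2898 N (tension)
  F[1-2] = -15.9233 N (compression)
  Rx@0 = +1183.7800 N
  Ry@0 = +2158.6775 N
  Ry@2 = +12.9325 N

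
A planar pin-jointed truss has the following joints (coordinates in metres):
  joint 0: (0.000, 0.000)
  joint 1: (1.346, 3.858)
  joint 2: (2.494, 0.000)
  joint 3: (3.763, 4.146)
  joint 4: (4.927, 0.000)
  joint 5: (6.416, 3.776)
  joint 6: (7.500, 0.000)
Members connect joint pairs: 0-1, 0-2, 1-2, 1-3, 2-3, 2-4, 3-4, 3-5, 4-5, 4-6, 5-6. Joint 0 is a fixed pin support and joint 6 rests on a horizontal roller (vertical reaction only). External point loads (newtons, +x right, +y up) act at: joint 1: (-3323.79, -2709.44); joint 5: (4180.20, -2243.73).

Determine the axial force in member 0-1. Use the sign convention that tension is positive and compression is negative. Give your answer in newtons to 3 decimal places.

N=7 nodes, M=11 members, R=3 reactions → 2N=14, M+R=14
member 0 (0-1): L=4.0861, (cx,cy)=(0.3294,0.9442)
member 1 (0-2): L=2.4940, (cx,cy)=(1.0000,0.0000)
member 2 (1-2): L=4.0252, (cx,cy)=(0.2852,-0.9585)
member 3 (1-3): L=2.4341, (cx,cy)=(0.9930,0.1183)
member 4 (2-3): L=4.3359, (cx,cy)=(0.2927,0.9562)
member 5 (2-4): L=2.4330, (cx,cy)=(1.0000,0.0000)
member 6 (3-4): L=4.3063, (cx,cy)=(0.2703,-0.9628)
member 7 (3-5): L=2.6787, (cx,cy)=(0.9904,-0.1381)
member 8 (4-5): L=4.0590, (cx,cy)=(0.3668,0.9303)
member 9 (4-6): L=2.5730, (cx,cy)=(1.0000,0.0000)
member 10 (5-6): L=3.9285, (cx,cy)=(0.2759,-0.9612)
solve A·x = −loads:
  F[0-1] = -2279.8959 N (compression)
  F[0-2] = +1607.4368 N (tension)
  F[1-2] = -252.1376 N (compression)
  F[1-3] = +2663.3826 N (tension)
  F[2-3] = +252.7321 N (tension)
  F[2-4] = +1461.5574 N (tension)
  F[3-4] = -1011.7513 N (compression)
  F[3-5] = +3021.0795 N (tension)
  F[4-5] = +1047.0888 N (tension)
  F[4-6] = +803.9640 N (tension)
  F[5-6] = -2913.6393 N (compression)
  Rx@0 = -856.4100 N
  Ry@0 = +2152.6458 N
  Ry@6 = +2800.5242 N

-2279.896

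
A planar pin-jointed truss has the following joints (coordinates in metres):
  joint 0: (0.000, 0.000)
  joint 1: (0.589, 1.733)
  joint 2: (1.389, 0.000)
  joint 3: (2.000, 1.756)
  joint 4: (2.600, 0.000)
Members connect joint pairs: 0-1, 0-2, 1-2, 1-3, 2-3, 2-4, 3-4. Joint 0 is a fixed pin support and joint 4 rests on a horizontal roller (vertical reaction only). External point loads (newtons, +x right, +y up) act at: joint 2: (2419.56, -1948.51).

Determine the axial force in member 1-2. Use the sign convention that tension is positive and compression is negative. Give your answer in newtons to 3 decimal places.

N=5 nodes, M=7 members, R=3 reactions → 2N=10, M+R=10
member 0 (0-1): L=1.8304, (cx,cy)=(0.3218,0.9468)
member 1 (0-2): L=1.3890, (cx,cy)=(1.0000,0.0000)
member 2 (1-2): L=1.9087, (cx,cy)=(0.4191,-0.9079)
member 3 (1-3): L=1.4112, (cx,cy)=(0.9999,0.0163)
member 4 (2-3): L=1.8593, (cx,cy)=(0.3286,0.9445)
member 5 (2-4): L=1.2110, (cx,cy)=(1.0000,0.0000)
member 6 (3-4): L=1.8557, (cx,cy)=(0.3233,-0.9463)
solve A·x = −loads:
  F[0-1] = -958.5414 N (compression)
  F[0-2] = +2728.0138 N (tension)
  F[1-2] = +986.6275 N (tension)
  F[1-3] = -722.0696 N (compression)
  F[2-3] = +1114.6284 N (tension)
  F[2-4] = +355.6790 N (tension)
  F[3-4] = -1100.0422 N (compression)
  Rx@0 = -2419.5600 N
  Ry@0 = +907.5560 N
  Ry@4 = +1040.9540 N

986.628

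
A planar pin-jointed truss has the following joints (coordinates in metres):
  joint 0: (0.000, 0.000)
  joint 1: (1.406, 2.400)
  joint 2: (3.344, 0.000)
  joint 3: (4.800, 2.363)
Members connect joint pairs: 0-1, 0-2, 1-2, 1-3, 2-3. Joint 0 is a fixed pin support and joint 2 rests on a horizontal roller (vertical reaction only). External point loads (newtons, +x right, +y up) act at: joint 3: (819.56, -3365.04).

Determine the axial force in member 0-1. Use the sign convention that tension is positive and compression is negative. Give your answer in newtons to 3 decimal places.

N=4 nodes, M=5 members, R=3 reactions → 2N=8, M+R=8
member 0 (0-1): L=2.7815, (cx,cy)=(0.5055,0.8628)
member 1 (0-2): L=3.3440, (cx,cy)=(1.0000,0.0000)
member 2 (1-2): L=3.0848, (cx,cy)=(0.6282,-0.7780)
member 3 (1-3): L=3.3942, (cx,cy)=(0.9999,-0.0109)
member 4 (2-3): L=2.7756, (cx,cy)=(0.5246,0.8514)
solve A·x = −loads:
  F[0-1] = +2369.2657 N (tension)
  F[0-2] = -378.0555 N (compression)
  F[1-2] = -2667.8449 N (compression)
  F[1-3] = +2873.8506 N (tension)
  F[2-3] = -3915.7434 N (compression)
  Rx@0 = -819.5600 N
  Ry@0 = -2044.2938 N
  Ry@2 = +5409.3338 N

2369.266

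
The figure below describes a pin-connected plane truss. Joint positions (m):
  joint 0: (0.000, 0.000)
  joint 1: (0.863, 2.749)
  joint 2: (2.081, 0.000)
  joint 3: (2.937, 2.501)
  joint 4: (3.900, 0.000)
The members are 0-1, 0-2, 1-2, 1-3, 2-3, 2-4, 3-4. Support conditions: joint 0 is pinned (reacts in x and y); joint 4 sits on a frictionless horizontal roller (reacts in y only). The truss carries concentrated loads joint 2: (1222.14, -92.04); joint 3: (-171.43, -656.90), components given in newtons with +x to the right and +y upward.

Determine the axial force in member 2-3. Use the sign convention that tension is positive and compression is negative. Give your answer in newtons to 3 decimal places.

-267.559

N=5 nodes, M=7 members, R=3 reactions → 2N=10, M+R=10
member 0 (0-1): L=2.8813, (cx,cy)=(0.2995,0.9541)
member 1 (0-2): L=2.0810, (cx,cy)=(1.0000,0.0000)
member 2 (1-2): L=3.0067, (cx,cy)=(0.4051,-0.9143)
member 3 (1-3): L=2.0888, (cx,cy)=(0.9929,-0.1187)
member 4 (2-3): L=2.6434, (cx,cy)=(0.3238,0.9461)
member 5 (2-4): L=1.8190, (cx,cy)=(1.0000,0.0000)
member 6 (3-4): L=2.6800, (cx,cy)=(0.3593,-0.9332)
solve A·x = −loads:
  F[0-1] = -330.2279 N (compression)
  F[0-2] = +1149.6198 N (tension)
  F[1-2] = +377.5466 N (tension)
  F[1-3] = -253.6439 N (compression)
  F[2-3] = -267.5588 N (compression)
  F[2-4] = +167.0610 N (tension)
  F[3-4] = -464.9248 N (compression)
  Rx@0 = -1050.7100 N
  Ry@0 = +315.0672 N
  Ry@4 = +433.8728 N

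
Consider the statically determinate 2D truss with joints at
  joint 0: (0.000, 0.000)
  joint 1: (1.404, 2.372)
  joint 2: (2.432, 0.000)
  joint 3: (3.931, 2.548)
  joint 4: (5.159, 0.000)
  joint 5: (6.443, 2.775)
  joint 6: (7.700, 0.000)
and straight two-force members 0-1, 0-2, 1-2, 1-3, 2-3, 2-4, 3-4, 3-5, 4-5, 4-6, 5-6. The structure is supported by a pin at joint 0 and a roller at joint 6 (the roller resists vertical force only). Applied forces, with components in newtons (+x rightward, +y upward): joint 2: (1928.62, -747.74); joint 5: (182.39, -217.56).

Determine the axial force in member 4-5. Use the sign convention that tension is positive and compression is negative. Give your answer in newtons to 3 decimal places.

N=7 nodes, M=11 members, R=3 reactions → 2N=14, M+R=14
member 0 (0-1): L=2.7564, (cx,cy)=(0.5094,0.8606)
member 1 (0-2): L=2.4320, (cx,cy)=(1.0000,0.0000)
member 2 (1-2): L=2.5852, (cx,cy)=(0.3977,-0.9175)
member 3 (1-3): L=2.5331, (cx,cy)=(0.9976,0.0695)
member 4 (2-3): L=2.9562, (cx,cy)=(0.5071,0.8619)
member 5 (2-4): L=2.7270, (cx,cy)=(1.0000,0.0000)
member 6 (3-4): L=2.8285, (cx,cy)=(0.4342,-0.9008)
member 7 (3-5): L=2.5222, (cx,cy)=(0.9959,0.0900)
member 8 (4-5): L=3.0577, (cx,cy)=(0.4199,0.9076)
member 9 (4-6): L=2.5410, (cx,cy)=(1.0000,0.0000)
member 10 (5-6): L=3.0464, (cx,cy)=(0.4126,-0.9109)
solve A·x = −loads:
  F[0-1] = -559.3571 N (compression)
  F[0-2] = +2395.9268 N (tension)
  F[1-2] = +488.2518 N (tension)
  F[1-3] = -480.2311 N (compression)
  F[2-3] = +347.7761 N (tension)
  F[2-4] = +485.1157 N (tension)
  F[3-4] = -312.4669 N (compression)
  F[3-5] = -167.7471 N (compression)
  F[4-5] = +310.1535 N (tension)
  F[4-6] = +219.2139 N (tension)
  F[5-6] = -531.2789 N (compression)
  Rx@0 = -2111.0100 N
  Ry@0 = +481.3552 N
  Ry@6 = +483.9448 N

310.154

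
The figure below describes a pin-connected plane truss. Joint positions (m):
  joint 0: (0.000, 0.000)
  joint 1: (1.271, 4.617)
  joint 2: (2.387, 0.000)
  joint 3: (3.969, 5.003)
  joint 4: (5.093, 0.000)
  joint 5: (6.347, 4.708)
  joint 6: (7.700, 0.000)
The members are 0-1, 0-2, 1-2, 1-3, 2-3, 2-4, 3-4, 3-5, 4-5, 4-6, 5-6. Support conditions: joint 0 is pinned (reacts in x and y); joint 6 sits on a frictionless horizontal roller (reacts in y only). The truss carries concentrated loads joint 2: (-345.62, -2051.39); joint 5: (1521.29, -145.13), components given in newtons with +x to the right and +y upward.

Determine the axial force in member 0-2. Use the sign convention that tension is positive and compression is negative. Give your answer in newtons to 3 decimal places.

N=7 nodes, M=11 members, R=3 reactions → 2N=14, M+R=14
member 0 (0-1): L=4.7888, (cx,cy)=(0.2654,0.9641)
member 1 (0-2): L=2.3870, (cx,cy)=(1.0000,0.0000)
member 2 (1-2): L=4.7500, (cx,cy)=(0.2349,-0.9720)
member 3 (1-3): L=2.7255, (cx,cy)=(0.9899,0.1416)
member 4 (2-3): L=5.2472, (cx,cy)=(0.3015,0.9535)
member 5 (2-4): L=2.7060, (cx,cy)=(1.0000,0.0000)
member 6 (3-4): L=5.1277, (cx,cy)=(0.2192,-0.9757)
member 7 (3-5): L=2.3962, (cx,cy)=(0.9924,-0.1231)
member 8 (4-5): L=4.8721, (cx,cy)=(0.2574,0.9663)
member 9 (4-6): L=2.6070, (cx,cy)=(1.0000,0.0000)
member 10 (5-6): L=4.8986, (cx,cy)=(0.2762,-0.9611)
solve A·x = −loads:
  F[0-1] = -529.8019 N (compression)
  F[0-2] = +1316.2867 N (tension)
  F[1-2] = +487.9395 N (tension)
  F[1-3] = -257.8568 N (compression)
  F[2-3] = +1654.0777 N (tension)
  F[2-4] = +1277.8496 N (tension)
  F[3-4] = -1656.1002 N (compression)
  F[3-5] = +611.1084 N (tension)
  F[4-5] = +1672.1586 N (tension)
  F[4-6] = +484.4475 N (tension)
  F[5-6] = -1753.9499 N (compression)
  Rx@0 = -1175.6700 N
  Ry@0 = +510.8003 N
  Ry@6 = +1685.7197 N

1316.287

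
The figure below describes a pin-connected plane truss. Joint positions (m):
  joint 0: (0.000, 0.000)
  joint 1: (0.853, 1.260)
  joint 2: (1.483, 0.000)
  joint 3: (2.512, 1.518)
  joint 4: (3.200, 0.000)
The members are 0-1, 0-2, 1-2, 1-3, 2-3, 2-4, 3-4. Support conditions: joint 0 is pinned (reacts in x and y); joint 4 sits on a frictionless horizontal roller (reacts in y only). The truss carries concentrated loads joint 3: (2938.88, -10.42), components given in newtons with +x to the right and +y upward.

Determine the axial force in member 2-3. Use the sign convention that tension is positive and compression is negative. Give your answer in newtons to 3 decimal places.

N=5 nodes, M=7 members, R=3 reactions → 2N=10, M+R=10
member 0 (0-1): L=1.5216, (cx,cy)=(0.5606,0.8281)
member 1 (0-2): L=1.4830, (cx,cy)=(1.0000,0.0000)
member 2 (1-2): L=1.4087, (cx,cy)=(0.4472,-0.8944)
member 3 (1-3): L=1.6789, (cx,cy)=(0.9881,0.1537)
member 4 (2-3): L=1.8339, (cx,cy)=(0.5611,0.8277)
member 5 (2-4): L=1.7170, (cx,cy)=(1.0000,0.0000)
member 6 (3-4): L=1.6666, (cx,cy)=(0.4128,-0.9108)
solve A·x = −loads:
  F[0-1] = +1680.8531 N (tension)
  F[0-2] = +1996.5920 N (tension)
  F[1-2] = -1291.8900 N (compression)
  F[1-3] = +1538.3101 N (tension)
  F[2-3] = +1395.9595 N (tension)
  F[2-4] = +635.5665 N (tension)
  F[3-4] = -1539.6170 N (compression)
  Rx@0 = -2938.8800 N
  Ry@0 = -1391.8909 N
  Ry@4 = +1402.3109 N

1395.960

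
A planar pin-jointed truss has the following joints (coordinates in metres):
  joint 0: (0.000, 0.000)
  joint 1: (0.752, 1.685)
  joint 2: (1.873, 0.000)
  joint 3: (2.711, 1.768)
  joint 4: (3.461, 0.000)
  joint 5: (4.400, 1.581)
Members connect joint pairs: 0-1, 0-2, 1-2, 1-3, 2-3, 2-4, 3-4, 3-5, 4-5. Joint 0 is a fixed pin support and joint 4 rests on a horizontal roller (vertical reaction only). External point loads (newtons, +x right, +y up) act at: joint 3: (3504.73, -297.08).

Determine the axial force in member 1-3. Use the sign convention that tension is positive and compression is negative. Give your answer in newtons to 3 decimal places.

1867.610

N=6 nodes, M=9 members, R=3 reactions → 2N=12, M+R=12
member 0 (0-1): L=1.8452, (cx,cy)=(0.4075,0.9132)
member 1 (0-2): L=1.8730, (cx,cy)=(1.0000,0.0000)
member 2 (1-2): L=2.0238, (cx,cy)=(0.5539,-0.8326)
member 3 (1-3): L=1.9608, (cx,cy)=(0.9991,0.0423)
member 4 (2-3): L=1.9565, (cx,cy)=(0.4283,0.9036)
member 5 (2-4): L=1.5880, (cx,cy)=(1.0000,0.0000)
member 6 (3-4): L=1.9205, (cx,cy)=(0.3905,-0.9206)
member 7 (3-5): L=1.6993, (cx,cy)=(0.9939,-0.1100)
member 8 (4-5): L=1.8388, (cx,cy)=(0.5107,0.8598)
solve A·x = −loads:
  F[0-1] = +1890.0464 N (tension)
  F[0-2] = +2734.4493 N (tension)
  F[1-2] = -1978.0687 N (compression)
  F[1-3] = +1867.6105 N (tension)
  F[2-3] = +1822.5354 N (tension)
  F[2-4] = +858.1907 N (tension)
  F[3-4] = -2197.5414 N (compression)
  F[3-5] = -0.0000 N (tension)
  F[4-5] = +0.0000 N (tension)
  Rx@0 = -3504.7300 N
  Ry@0 = -1725.9615 N
  Ry@4 = +2023.0415 N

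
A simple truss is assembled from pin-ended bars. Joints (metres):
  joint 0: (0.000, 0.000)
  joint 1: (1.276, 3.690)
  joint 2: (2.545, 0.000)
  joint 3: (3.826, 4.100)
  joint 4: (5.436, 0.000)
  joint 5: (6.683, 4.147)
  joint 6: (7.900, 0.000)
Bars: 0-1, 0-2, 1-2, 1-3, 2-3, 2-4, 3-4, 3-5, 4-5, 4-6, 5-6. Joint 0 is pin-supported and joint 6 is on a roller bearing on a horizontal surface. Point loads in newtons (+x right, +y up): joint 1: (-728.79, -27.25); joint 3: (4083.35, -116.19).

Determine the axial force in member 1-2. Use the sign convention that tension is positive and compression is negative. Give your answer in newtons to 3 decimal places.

-1514.939

N=7 nodes, M=11 members, R=3 reactions → 2N=14, M+R=14
member 0 (0-1): L=3.9044, (cx,cy)=(0.3268,0.9451)
member 1 (0-2): L=2.5450, (cx,cy)=(1.0000,0.0000)
member 2 (1-2): L=3.9021, (cx,cy)=(0.3252,-0.9456)
member 3 (1-3): L=2.5828, (cx,cy)=(0.9873,0.1587)
member 4 (2-3): L=4.2955, (cx,cy)=(0.2982,0.9545)
member 5 (2-4): L=2.8910, (cx,cy)=(1.0000,0.0000)
member 6 (3-4): L=4.4048, (cx,cy)=(0.3655,-0.9308)
member 7 (3-5): L=2.8574, (cx,cy)=(0.9999,0.0164)
member 8 (4-5): L=4.3304, (cx,cy)=(0.2880,0.9576)
member 9 (4-6): L=2.4640, (cx,cy)=(1.0000,0.0000)
member 10 (5-6): L=4.3219, (cx,cy)=(0.2816,-0.9595)
solve A·x = −loads:
  F[0-1] = +1794.5708 N (tension)
  F[0-2] = +2768.0737 N (tension)
  F[1-2] = -1514.9391 N (compression)
  F[1-3] = +1831.1677 N (tension)
  F[2-3] = +1500.8860 N (tension)
  F[2-4] = +1827.8052 N (tension)
  F[3-4] = -1995.6232 N (compression)
  F[3-5] = -1098.5298 N (compression)
  F[4-5] = +1939.7017 N (tension)
  F[4-6] = +539.8204 N (tension)
  F[5-6] = -1917.0436 N (compression)
  Rx@0 = -3354.5600 N
  Ry@0 = -1696.0301 N
  Ry@6 = +1839.4701 N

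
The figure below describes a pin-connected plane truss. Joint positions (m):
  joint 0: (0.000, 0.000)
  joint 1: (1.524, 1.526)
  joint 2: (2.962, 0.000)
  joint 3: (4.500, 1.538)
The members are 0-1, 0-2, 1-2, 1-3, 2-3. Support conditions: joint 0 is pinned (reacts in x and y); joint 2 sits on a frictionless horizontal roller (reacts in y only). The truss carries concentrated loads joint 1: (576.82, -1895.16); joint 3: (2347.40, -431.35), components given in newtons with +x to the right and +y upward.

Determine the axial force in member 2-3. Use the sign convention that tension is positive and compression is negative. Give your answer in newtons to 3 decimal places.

N=4 nodes, M=5 members, R=3 reactions → 2N=8, M+R=8
member 0 (0-1): L=2.1567, (cx,cy)=(0.7066,0.7076)
member 1 (0-2): L=2.9620, (cx,cy)=(1.0000,0.0000)
member 2 (1-2): L=2.0968, (cx,cy)=(0.6858,-0.7278)
member 3 (1-3): L=2.9760, (cx,cy)=(1.0000,0.0040)
member 4 (2-3): L=2.1751, (cx,cy)=(0.7071,0.7071)
solve A·x = −loads:
  F[0-1] = +1158.8309 N (tension)
  F[0-2] = +2105.3403 N (tension)
  F[1-2] = -3715.2230 N (compression)
  F[1-3] = +2790.0227 N (tension)
  F[2-3] = -625.9309 N (compression)
  Rx@0 = -2924.2200 N
  Ry@0 = -819.9543 N
  Ry@2 = +3146.4643 N

-625.931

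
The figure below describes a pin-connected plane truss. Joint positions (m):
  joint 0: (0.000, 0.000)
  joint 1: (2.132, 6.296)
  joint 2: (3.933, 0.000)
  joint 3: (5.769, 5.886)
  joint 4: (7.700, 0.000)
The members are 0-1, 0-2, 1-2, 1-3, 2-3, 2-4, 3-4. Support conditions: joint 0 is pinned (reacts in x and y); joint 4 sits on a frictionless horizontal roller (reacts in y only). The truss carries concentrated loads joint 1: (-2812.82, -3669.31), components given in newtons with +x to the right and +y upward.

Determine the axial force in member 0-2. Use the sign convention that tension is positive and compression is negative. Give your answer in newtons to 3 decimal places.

-1135.503

N=5 nodes, M=7 members, R=3 reactions → 2N=10, M+R=10
member 0 (0-1): L=6.6472, (cx,cy)=(0.3207,0.9472)
member 1 (0-2): L=3.9330, (cx,cy)=(1.0000,0.0000)
member 2 (1-2): L=6.5485, (cx,cy)=(0.2750,-0.9614)
member 3 (1-3): L=3.6600, (cx,cy)=(0.9937,-0.1120)
member 4 (2-3): L=6.1657, (cx,cy)=(0.2978,0.9546)
member 5 (2-4): L=3.7670, (cx,cy)=(1.0000,0.0000)
member 6 (3-4): L=6.1947, (cx,cy)=(0.3117,-0.9502)
solve A·x = −loads:
  F[0-1] = -5229.5645 N (compression)
  F[0-2] = -1135.5032 N (compression)
  F[1-2] = +1242.3895 N (tension)
  F[1-3] = +798.8447 N (tension)
  F[2-3] = -1251.2415 N (compression)
  F[2-4] = -421.2267 N (compression)
  F[3-4] = +1351.2968 N (tension)
  Rx@0 = +2812.8200 N
  Ry@0 = +4953.2770 N
  Ry@4 = -1283.9670 N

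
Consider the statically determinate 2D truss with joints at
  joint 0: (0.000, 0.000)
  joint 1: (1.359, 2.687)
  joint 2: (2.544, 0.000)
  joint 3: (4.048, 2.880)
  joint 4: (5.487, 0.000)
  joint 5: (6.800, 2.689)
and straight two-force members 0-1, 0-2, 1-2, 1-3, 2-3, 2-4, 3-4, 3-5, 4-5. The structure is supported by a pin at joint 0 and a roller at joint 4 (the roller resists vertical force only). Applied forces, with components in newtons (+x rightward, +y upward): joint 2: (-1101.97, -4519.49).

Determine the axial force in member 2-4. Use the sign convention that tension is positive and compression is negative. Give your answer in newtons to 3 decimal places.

N=6 nodes, M=9 members, R=3 reactions → 2N=12, M+R=12
member 0 (0-1): L=3.0111, (cx,cy)=(0.4513,0.8924)
member 1 (0-2): L=2.5440, (cx,cy)=(1.0000,0.0000)
member 2 (1-2): L=2.9367, (cx,cy)=(0.4035,-0.9150)
member 3 (1-3): L=2.6959, (cx,cy)=(0.9974,0.0716)
member 4 (2-3): L=3.2491, (cx,cy)=(0.4629,0.8864)
member 5 (2-4): L=2.9430, (cx,cy)=(1.0000,0.0000)
member 6 (3-4): L=3.2195, (cx,cy)=(0.4470,-0.8946)
member 7 (3-5): L=2.7586, (cx,cy)=(0.9976,-0.0692)
member 8 (4-5): L=2.9924, (cx,cy)=(0.4388,0.8986)
solve A·x = −loads:
  F[0-1] = -2716.4723 N (compression)
  F[0-2] = +124.0471 N (tension)
  F[1-2] = +2474.8223 N (tension)
  F[1-3] = -2230.3664 N (compression)
  F[2-3] = +2544.0776 N (tension)
  F[2-4] = +1046.9836 N (tension)
  F[3-4] = -2342.4281 N (compression)
  F[3-5] = -0.0000 N (compression)
  F[4-5] = +0.0000 N (tension)
  Rx@0 = +1101.9700 N
  Ry@0 = +2424.0676 N
  Ry@4 = +2095.4224 N

1046.984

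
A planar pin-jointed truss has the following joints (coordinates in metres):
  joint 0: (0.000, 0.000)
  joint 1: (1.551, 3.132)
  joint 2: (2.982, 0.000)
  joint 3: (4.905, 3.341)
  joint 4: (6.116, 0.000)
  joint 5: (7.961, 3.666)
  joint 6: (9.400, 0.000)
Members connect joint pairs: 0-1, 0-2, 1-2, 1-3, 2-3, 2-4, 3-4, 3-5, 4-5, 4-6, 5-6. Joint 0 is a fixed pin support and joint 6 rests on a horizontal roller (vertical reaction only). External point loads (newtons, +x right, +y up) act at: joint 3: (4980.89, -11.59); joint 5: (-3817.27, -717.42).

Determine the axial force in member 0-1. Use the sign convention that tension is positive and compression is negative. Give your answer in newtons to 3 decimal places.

185.498

N=7 nodes, M=11 members, R=3 reactions → 2N=14, M+R=14
member 0 (0-1): L=3.4950, (cx,cy)=(0.4438,0.8961)
member 1 (0-2): L=2.9820, (cx,cy)=(1.0000,0.0000)
member 2 (1-2): L=3.4434, (cx,cy)=(0.4156,-0.9096)
member 3 (1-3): L=3.3605, (cx,cy)=(0.9981,0.0622)
member 4 (2-3): L=3.8549, (cx,cy)=(0.4988,0.8667)
member 5 (2-4): L=3.1340, (cx,cy)=(1.0000,0.0000)
member 6 (3-4): L=3.5537, (cx,cy)=(0.3408,-0.9401)
member 7 (3-5): L=3.0732, (cx,cy)=(0.9944,0.1058)
member 8 (4-5): L=4.1041, (cx,cy)=(0.4496,0.8933)
member 9 (4-6): L=3.2840, (cx,cy)=(1.0000,0.0000)
member 10 (5-6): L=3.9383, (cx,cy)=(0.3654,-0.9309)
solve A·x = −loads:
  F[0-1] = +185.4979 N (tension)
  F[0-2] = +1081.3003 N (tension)
  F[1-2] = -172.2178 N (compression)
  F[1-3] = +154.1875 N (tension)
  F[2-3] = +180.7361 N (tension)
  F[2-4] = +919.5715 N (tension)
  F[3-4] = -698.0596 N (compression)
  F[3-5] = -4524.3327 N (compression)
  F[4-5] = +734.7044 N (tension)
  F[4-6] = +351.4055 N (tension)
  F[5-6] = -961.7398 N (compression)
  Rx@0 = -1163.6200 N
  Ry@0 = -166.2316 N
  Ry@6 = +895.2416 N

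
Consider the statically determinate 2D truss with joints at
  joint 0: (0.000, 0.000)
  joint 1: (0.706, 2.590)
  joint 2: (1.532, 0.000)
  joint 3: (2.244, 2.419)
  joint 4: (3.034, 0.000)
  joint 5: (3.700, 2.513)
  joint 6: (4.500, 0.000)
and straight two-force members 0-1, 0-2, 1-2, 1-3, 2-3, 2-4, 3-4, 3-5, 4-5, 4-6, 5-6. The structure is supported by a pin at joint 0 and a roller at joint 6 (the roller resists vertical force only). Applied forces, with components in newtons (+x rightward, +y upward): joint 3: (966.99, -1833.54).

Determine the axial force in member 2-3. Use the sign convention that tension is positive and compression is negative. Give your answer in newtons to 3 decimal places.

N=7 nodes, M=11 members, R=3 reactions → 2N=14, M+R=14
member 0 (0-1): L=2.6845, (cx,cy)=(0.2630,0.9648)
member 1 (0-2): L=1.5320, (cx,cy)=(1.0000,0.0000)
member 2 (1-2): L=2.7185, (cx,cy)=(0.3038,-0.9527)
member 3 (1-3): L=1.5475, (cx,cy)=(0.9939,-0.1105)
member 4 (2-3): L=2.5216, (cx,cy)=(0.2824,0.9593)
member 5 (2-4): L=1.5020, (cx,cy)=(1.0000,0.0000)
member 6 (3-4): L=2.5447, (cx,cy)=(0.3104,-0.9506)
member 7 (3-5): L=1.4590, (cx,cy)=(0.9979,0.0644)
member 8 (4-5): L=2.5998, (cx,cy)=(0.2562,0.9666)
member 9 (4-6): L=1.4660, (cx,cy)=(1.0000,0.0000)
member 10 (5-6): L=2.6373, (cx,cy)=(0.3033,-0.9529)
solve A·x = −loads:
  F[0-1] = -413.9766 N (compression)
  F[0-2] = +1075.8623 N (tension)
  F[1-2] = +447.8077 N (tension)
  F[1-3] = -246.4440 N (compression)
  F[2-3] = -444.7333 N (compression)
  F[2-4] = +1337.4994 N (tension)
  F[3-4] = -1566.4876 N (compression)
  F[3-5] = -852.9628 N (compression)
  F[4-5] = +1540.4963 N (tension)
  F[4-6] = +456.5495 N (tension)
  F[5-6] = -1505.0528 N (compression)
  Rx@0 = -966.9900 N
  Ry@0 = +399.4039 N
  Ry@6 = +1434.1361 N

-444.733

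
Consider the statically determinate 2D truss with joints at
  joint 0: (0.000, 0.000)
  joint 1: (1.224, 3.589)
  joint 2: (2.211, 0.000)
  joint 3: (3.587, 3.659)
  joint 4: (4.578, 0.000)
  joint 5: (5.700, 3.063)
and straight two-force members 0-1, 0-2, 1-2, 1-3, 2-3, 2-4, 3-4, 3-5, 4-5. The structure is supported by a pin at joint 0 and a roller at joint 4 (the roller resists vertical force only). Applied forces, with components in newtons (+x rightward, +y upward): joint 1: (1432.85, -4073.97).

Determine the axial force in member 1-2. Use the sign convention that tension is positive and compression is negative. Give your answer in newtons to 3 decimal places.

-2339.157

N=6 nodes, M=9 members, R=3 reactions → 2N=12, M+R=12
member 0 (0-1): L=3.7920, (cx,cy)=(0.3228,0.9465)
member 1 (0-2): L=2.2110, (cx,cy)=(1.0000,0.0000)
member 2 (1-2): L=3.7222, (cx,cy)=(0.2652,-0.9642)
member 3 (1-3): L=2.3640, (cx,cy)=(0.9996,0.0296)
member 4 (2-3): L=3.9092, (cx,cy)=(0.3520,0.9360)
member 5 (2-4): L=2.3670, (cx,cy)=(1.0000,0.0000)
member 6 (3-4): L=3.7908, (cx,cy)=(0.2614,-0.9652)
member 7 (3-5): L=2.1954, (cx,cy)=(0.9624,-0.2715)
member 8 (4-5): L=3.2620, (cx,cy)=(0.3440,0.9390)
solve A·x = −loads:
  F[0-1] = -1966.6974 N (compression)
  F[0-2] = +2067.6737 N (tension)
  F[1-2] = -2339.1571 N (compression)
  F[1-3] = -1448.0514 N (compression)
  F[2-3] = +2409.6334 N (tension)
  F[2-4] = +599.2439 N (tension)
  F[3-4] = -2292.2599 N (compression)
  F[3-5] = +0.0000 N (tension)
  F[4-5] = -0.0000 N (compression)
  Rx@0 = -1432.8500 N
  Ry@0 = +1861.4235 N
  Ry@4 = +2212.5465 N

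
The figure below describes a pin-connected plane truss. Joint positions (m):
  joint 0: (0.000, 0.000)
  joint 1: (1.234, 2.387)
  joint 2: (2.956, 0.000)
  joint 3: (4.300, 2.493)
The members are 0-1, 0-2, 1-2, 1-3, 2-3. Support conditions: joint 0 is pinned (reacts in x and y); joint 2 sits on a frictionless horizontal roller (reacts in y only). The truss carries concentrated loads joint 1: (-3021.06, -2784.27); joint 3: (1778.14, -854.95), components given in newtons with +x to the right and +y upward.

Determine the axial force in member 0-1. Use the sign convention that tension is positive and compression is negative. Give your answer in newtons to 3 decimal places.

N=4 nodes, M=5 members, R=3 reactions → 2N=8, M+R=8
member 0 (0-1): L=2.6871, (cx,cy)=(0.4592,0.8883)
member 1 (0-2): L=2.9560, (cx,cy)=(1.0000,0.0000)
member 2 (1-2): L=2.9433, (cx,cy)=(0.5851,-0.8110)
member 3 (1-3): L=3.0678, (cx,cy)=(0.9994,0.0346)
member 4 (2-3): L=2.8322, (cx,cy)=(0.4745,0.8802)
solve A·x = −loads:
  F[0-1] = -2446.3658 N (compression)
  F[0-2] = -119.4741 N (compression)
  F[1-2] = -656.2834 N (compression)
  F[1-3] = +2282.9400 N (tension)
  F[2-3] = -1060.8901 N (compression)
  Rx@0 = +1242.9200 N
  Ry@0 = +2173.1486 N
  Ry@2 = +1466.0714 N

-2446.366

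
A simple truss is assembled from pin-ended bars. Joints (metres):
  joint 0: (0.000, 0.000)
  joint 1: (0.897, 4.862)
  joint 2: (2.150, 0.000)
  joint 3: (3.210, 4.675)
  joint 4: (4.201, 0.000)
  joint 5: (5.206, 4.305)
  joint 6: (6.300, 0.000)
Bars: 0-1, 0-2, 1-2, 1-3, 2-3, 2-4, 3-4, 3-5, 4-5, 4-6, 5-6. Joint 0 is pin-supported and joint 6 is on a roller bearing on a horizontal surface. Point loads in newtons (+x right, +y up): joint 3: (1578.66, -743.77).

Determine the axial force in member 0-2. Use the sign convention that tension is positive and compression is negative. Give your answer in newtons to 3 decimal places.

1429.837

N=7 nodes, M=11 members, R=3 reactions → 2N=14, M+R=14
member 0 (0-1): L=4.9441, (cx,cy)=(0.1814,0.9834)
member 1 (0-2): L=2.1500, (cx,cy)=(1.0000,0.0000)
member 2 (1-2): L=5.0209, (cx,cy)=(0.2496,-0.9684)
member 3 (1-3): L=2.3205, (cx,cy)=(0.9967,-0.0806)
member 4 (2-3): L=4.7937, (cx,cy)=(0.2211,0.9752)
member 5 (2-4): L=2.0510, (cx,cy)=(1.0000,0.0000)
member 6 (3-4): L=4.7789, (cx,cy)=(0.2074,-0.9783)
member 7 (3-5): L=2.0300, (cx,cy)=(0.9832,-0.1823)
member 8 (4-5): L=4.4208, (cx,cy)=(0.2273,0.9738)
member 9 (4-6): L=2.0990, (cx,cy)=(1.0000,0.0000)
member 10 (5-6): L=4.4418, (cx,cy)=(0.2463,-0.9692)
solve A·x = −loads:
  F[0-1] = +820.2779 N (tension)
  F[0-2] = +1429.8369 N (tension)
  F[1-2] = -863.4367 N (compression)
  F[1-3] = +365.4900 N (tension)
  F[2-3] = +857.3404 N (tension)
  F[2-4] = +1024.7792 N (tension)
  F[3-4] = -1447.5831 N (compression)
  F[3-5] = -736.9370 N (compression)
  F[4-5] = +1454.1925 N (tension)
  F[4-6] = +394.0012 N (tension)
  F[5-6] = -1599.7137 N (compression)
  Rx@0 = -1578.6600 N
  Ry@0 = -806.6645 N
  Ry@6 = +1550.4345 N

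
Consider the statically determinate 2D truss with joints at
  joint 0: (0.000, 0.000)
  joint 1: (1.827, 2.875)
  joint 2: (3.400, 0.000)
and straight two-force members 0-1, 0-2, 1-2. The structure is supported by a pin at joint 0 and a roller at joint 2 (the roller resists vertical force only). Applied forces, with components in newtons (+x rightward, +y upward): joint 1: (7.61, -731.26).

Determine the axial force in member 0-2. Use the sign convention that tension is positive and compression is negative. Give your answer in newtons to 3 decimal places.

N=3 nodes, M=3 members, R=3 reactions → 2N=6, M+R=6
member 0 (0-1): L=3.4064, (cx,cy)=(0.5363,0.8440)
member 1 (0-2): L=3.4000, (cx,cy)=(1.0000,0.0000)
member 2 (1-2): L=3.2772, (cx,cy)=(0.4800,-0.8773)
solve A·x = −loads:
  F[0-1] = -393.2233 N (compression)
  F[0-2] = +218.5128 N (tension)
  F[1-2] = -455.2493 N (compression)
  Rx@0 = -7.6100 N
  Ry@0 = +331.8804 N
  Ry@2 = +399.3796 N

218.513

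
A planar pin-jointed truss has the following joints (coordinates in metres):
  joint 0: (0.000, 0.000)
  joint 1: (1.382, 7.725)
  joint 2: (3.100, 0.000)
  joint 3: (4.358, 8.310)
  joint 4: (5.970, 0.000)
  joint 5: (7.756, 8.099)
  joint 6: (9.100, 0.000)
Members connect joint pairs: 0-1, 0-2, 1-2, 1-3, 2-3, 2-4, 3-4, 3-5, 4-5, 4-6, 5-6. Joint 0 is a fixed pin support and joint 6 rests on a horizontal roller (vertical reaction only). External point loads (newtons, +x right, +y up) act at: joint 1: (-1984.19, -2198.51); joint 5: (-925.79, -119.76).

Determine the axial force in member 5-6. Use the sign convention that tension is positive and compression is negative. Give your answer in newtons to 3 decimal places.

N=7 nodes, M=11 members, R=3 reactions → 2N=14, M+R=14
member 0 (0-1): L=7.8476, (cx,cy)=(0.1761,0.9844)
member 1 (0-2): L=3.1000, (cx,cy)=(1.0000,0.0000)
member 2 (1-2): L=7.9137, (cx,cy)=(0.2171,-0.9762)
member 3 (1-3): L=3.0330, (cx,cy)=(0.9812,0.1929)
member 4 (2-3): L=8.4047, (cx,cy)=(0.1497,0.9887)
member 5 (2-4): L=2.8700, (cx,cy)=(1.0000,0.0000)
member 6 (3-4): L=8.4649, (cx,cy)=(0.1904,-0.9817)
member 7 (3-5): L=3.4045, (cx,cy)=(0.9981,-0.0620)
member 8 (4-5): L=8.2936, (cx,cy)=(0.2153,0.9765)
member 9 (4-6): L=3.1300, (cx,cy)=(1.0000,0.0000)
member 10 (5-6): L=8.2098, (cx,cy)=(0.1637,-0.9865)
solve A·x = −loads:
  F[0-1] = -4460.3564 N (compression)
  F[0-2] = -2124.4945 N (compression)
  F[1-2] = +2382.9111 N (tension)
  F[1-3] = +694.4359 N (tension)
  F[2-3] = -2352.5845 N (compression)
  F[2-4] = -1255.0546 N (compression)
  F[3-4] = +2239.1464 N (tension)
  F[3-5] = -97.3305 N (compression)
  F[4-5] = -2250.9839 N (compression)
  F[4-6] = -343.9037 N (compression)
  F[5-6] = +2100.7192 N (tension)
  Rx@0 = +2909.9800 N
  Ry@0 = +4390.6482 N
  Ry@6 = -2072.3782 N

2100.719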